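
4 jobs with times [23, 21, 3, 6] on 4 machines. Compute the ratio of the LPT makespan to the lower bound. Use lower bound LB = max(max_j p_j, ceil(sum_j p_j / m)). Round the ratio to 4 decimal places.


LPT order: [23, 21, 6, 3]
Machine loads after assignment: [23, 21, 6, 3]
LPT makespan = 23
Lower bound = max(max_job, ceil(total/4)) = max(23, 14) = 23
Ratio = 23 / 23 = 1.0

1.0


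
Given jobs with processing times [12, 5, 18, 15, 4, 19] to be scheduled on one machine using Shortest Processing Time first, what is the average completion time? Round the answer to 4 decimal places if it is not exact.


Sort jobs by processing time (SPT order): [4, 5, 12, 15, 18, 19]
Compute completion times sequentially:
  Job 1: processing = 4, completes at 4
  Job 2: processing = 5, completes at 9
  Job 3: processing = 12, completes at 21
  Job 4: processing = 15, completes at 36
  Job 5: processing = 18, completes at 54
  Job 6: processing = 19, completes at 73
Sum of completion times = 197
Average completion time = 197/6 = 32.8333

32.8333


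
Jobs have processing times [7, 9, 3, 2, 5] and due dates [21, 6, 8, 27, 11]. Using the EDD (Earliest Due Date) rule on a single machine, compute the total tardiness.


Sort by due date (EDD order): [(9, 6), (3, 8), (5, 11), (7, 21), (2, 27)]
Compute completion times and tardiness:
  Job 1: p=9, d=6, C=9, tardiness=max(0,9-6)=3
  Job 2: p=3, d=8, C=12, tardiness=max(0,12-8)=4
  Job 3: p=5, d=11, C=17, tardiness=max(0,17-11)=6
  Job 4: p=7, d=21, C=24, tardiness=max(0,24-21)=3
  Job 5: p=2, d=27, C=26, tardiness=max(0,26-27)=0
Total tardiness = 16

16


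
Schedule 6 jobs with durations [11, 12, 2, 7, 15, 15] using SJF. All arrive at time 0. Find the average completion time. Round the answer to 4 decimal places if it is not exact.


SJF order (ascending): [2, 7, 11, 12, 15, 15]
Completion times:
  Job 1: burst=2, C=2
  Job 2: burst=7, C=9
  Job 3: burst=11, C=20
  Job 4: burst=12, C=32
  Job 5: burst=15, C=47
  Job 6: burst=15, C=62
Average completion = 172/6 = 28.6667

28.6667


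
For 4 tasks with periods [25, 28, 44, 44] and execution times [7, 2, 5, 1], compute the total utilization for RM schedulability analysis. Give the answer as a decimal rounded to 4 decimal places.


Compute individual utilizations (exact fractions):
  Task 1: C/T = 7/25 (approx. 0.28)
  Task 2: C/T = 2/28 = 1/14 (approx. 0.0714)
  Task 3: C/T = 5/44 (approx. 0.1136)
  Task 4: C/T = 1/44 (approx. 0.0227)
Total utilization U = 7/25 + 1/14 + 5/44 + 1/44 = 939/1925
Rounded to 4 decimal places: U = 0.4878
RM (Liu & Layland) bound for 4 tasks = 0.756828; compare with U = 939/1925 (approx. 0.487792)
U <= bound, so schedulable by RM sufficient condition.

0.4878


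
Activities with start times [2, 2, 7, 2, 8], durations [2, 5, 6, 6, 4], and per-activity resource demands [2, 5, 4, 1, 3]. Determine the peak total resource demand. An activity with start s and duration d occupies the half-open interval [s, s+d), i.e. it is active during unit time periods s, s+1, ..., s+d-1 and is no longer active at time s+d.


Each activity i is active on [start_i, start_i + duration_i).
Compute total resource usage per time slot:
  t=0: active resources = [], total = 0
  t=1: active resources = [], total = 0
  t=2: active resources = [2, 5, 1], total = 8
  t=3: active resources = [2, 5, 1], total = 8
  t=4: active resources = [5, 1], total = 6
  t=5: active resources = [5, 1], total = 6
  t=6: active resources = [5, 1], total = 6
  t=7: active resources = [4, 1], total = 5
  t=8: active resources = [4, 3], total = 7
  t=9: active resources = [4, 3], total = 7
  t=10: active resources = [4, 3], total = 7
  t=11: active resources = [4, 3], total = 7
  t=12: active resources = [4], total = 4
Peak resource demand = 8

8


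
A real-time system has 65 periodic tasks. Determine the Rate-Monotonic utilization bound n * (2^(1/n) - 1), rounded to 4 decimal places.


Compute 2^(1/65) = 1.0107208638
Subtract 1: 1.0107208638 - 1 = 0.0107208638
Multiply by n: 65 * 0.0107208638 = 0.6968561470
Round to 4 dp: 0.6969

0.6969


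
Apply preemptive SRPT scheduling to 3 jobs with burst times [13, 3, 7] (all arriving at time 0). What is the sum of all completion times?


Since all jobs arrive at t=0, SRPT equals SPT ordering.
SPT order: [3, 7, 13]
Completion times:
  Job 1: p=3, C=3
  Job 2: p=7, C=10
  Job 3: p=13, C=23
Total completion time = 3 + 10 + 23 = 36

36


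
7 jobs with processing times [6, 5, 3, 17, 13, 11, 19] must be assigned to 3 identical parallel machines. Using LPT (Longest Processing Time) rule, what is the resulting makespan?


Sort jobs in decreasing order (LPT): [19, 17, 13, 11, 6, 5, 3]
Assign each job to the least loaded machine:
  Machine 1: jobs [19, 5], load = 24
  Machine 2: jobs [17, 6, 3], load = 26
  Machine 3: jobs [13, 11], load = 24
Makespan = max load = 26

26


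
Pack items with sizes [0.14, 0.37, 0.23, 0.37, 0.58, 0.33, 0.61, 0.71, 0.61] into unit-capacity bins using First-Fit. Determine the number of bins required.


Place items sequentially using First-Fit:
  Item 0.14 -> new Bin 1
  Item 0.37 -> Bin 1 (now 0.51)
  Item 0.23 -> Bin 1 (now 0.74)
  Item 0.37 -> new Bin 2
  Item 0.58 -> Bin 2 (now 0.95)
  Item 0.33 -> new Bin 3
  Item 0.61 -> Bin 3 (now 0.94)
  Item 0.71 -> new Bin 4
  Item 0.61 -> new Bin 5
Total bins used = 5

5


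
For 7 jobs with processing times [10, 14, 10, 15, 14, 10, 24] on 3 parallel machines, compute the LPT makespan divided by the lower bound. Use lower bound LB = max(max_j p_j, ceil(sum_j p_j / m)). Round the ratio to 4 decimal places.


LPT order: [24, 15, 14, 14, 10, 10, 10]
Machine loads after assignment: [34, 35, 28]
LPT makespan = 35
Lower bound = max(max_job, ceil(total/3)) = max(24, 33) = 33
Ratio = 35 / 33 = 1.0606

1.0606


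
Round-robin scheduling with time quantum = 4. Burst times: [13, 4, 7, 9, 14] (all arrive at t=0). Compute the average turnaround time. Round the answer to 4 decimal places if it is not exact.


Time quantum = 4
Execution trace:
  J1 runs 4 units, time = 4
  J2 runs 4 units, time = 8
  J3 runs 4 units, time = 12
  J4 runs 4 units, time = 16
  J5 runs 4 units, time = 20
  J1 runs 4 units, time = 24
  J3 runs 3 units, time = 27
  J4 runs 4 units, time = 31
  J5 runs 4 units, time = 35
  J1 runs 4 units, time = 39
  J4 runs 1 units, time = 40
  J5 runs 4 units, time = 44
  J1 runs 1 units, time = 45
  J5 runs 2 units, time = 47
Finish times: [45, 8, 27, 40, 47]
Average turnaround = 167/5 = 33.4

33.4


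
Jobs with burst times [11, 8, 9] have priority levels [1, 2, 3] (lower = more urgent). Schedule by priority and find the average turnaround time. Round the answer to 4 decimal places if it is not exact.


Sort by priority (ascending = highest first):
Order: [(1, 11), (2, 8), (3, 9)]
Completion times:
  Priority 1, burst=11, C=11
  Priority 2, burst=8, C=19
  Priority 3, burst=9, C=28
Average turnaround = 58/3 = 19.3333

19.3333


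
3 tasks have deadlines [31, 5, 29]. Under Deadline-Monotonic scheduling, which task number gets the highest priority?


Sort tasks by relative deadline (ascending):
  Task 2: deadline = 5
  Task 3: deadline = 29
  Task 1: deadline = 31
Priority order (highest first): [2, 3, 1]
Highest priority task = 2

2


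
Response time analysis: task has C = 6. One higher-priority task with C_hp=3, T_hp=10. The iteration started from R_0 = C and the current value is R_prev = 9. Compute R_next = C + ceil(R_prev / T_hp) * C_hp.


R_next = C + ceil(R_prev / T_hp) * C_hp
ceil(9 / 10) = ceil(0.9) = 1
Interference = 1 * 3 = 3
R_next = 6 + 3 = 9
R_next = R_prev, so the iteration has converged (response time = 9).

9


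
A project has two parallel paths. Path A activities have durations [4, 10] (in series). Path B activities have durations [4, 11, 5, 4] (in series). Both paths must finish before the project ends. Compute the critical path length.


Path A total = 4 + 10 = 14
Path B total = 4 + 11 + 5 + 4 = 24
Critical path = longest path = max(14, 24) = 24

24


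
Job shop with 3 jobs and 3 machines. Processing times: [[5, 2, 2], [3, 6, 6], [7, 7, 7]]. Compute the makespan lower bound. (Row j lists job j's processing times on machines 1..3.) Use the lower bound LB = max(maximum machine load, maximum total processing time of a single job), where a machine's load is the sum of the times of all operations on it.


Machine loads:
  Machine 1: 5 + 3 + 7 = 15
  Machine 2: 2 + 6 + 7 = 15
  Machine 3: 2 + 6 + 7 = 15
Max machine load = 15
Job totals:
  Job 1: 9
  Job 2: 15
  Job 3: 21
Max job total = 21
Lower bound = max(15, 21) = 21

21


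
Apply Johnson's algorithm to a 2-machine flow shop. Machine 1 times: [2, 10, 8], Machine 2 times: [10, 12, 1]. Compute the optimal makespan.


Apply Johnson's rule:
  Group 1 (a <= b): [(1, 2, 10), (2, 10, 12)]
  Group 2 (a > b): [(3, 8, 1)]
Optimal job order: [1, 2, 3]
Schedule:
  Job 1: M1 done at 2, M2 done at 12
  Job 2: M1 done at 12, M2 done at 24
  Job 3: M1 done at 20, M2 done at 25
Makespan = 25

25


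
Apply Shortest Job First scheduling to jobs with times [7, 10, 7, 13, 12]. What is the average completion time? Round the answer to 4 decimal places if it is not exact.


SJF order (ascending): [7, 7, 10, 12, 13]
Completion times:
  Job 1: burst=7, C=7
  Job 2: burst=7, C=14
  Job 3: burst=10, C=24
  Job 4: burst=12, C=36
  Job 5: burst=13, C=49
Average completion = 130/5 = 26.0

26.0


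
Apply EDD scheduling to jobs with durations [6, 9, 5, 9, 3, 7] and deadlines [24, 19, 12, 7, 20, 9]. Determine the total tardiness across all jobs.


Sort by due date (EDD order): [(9, 7), (7, 9), (5, 12), (9, 19), (3, 20), (6, 24)]
Compute completion times and tardiness:
  Job 1: p=9, d=7, C=9, tardiness=max(0,9-7)=2
  Job 2: p=7, d=9, C=16, tardiness=max(0,16-9)=7
  Job 3: p=5, d=12, C=21, tardiness=max(0,21-12)=9
  Job 4: p=9, d=19, C=30, tardiness=max(0,30-19)=11
  Job 5: p=3, d=20, C=33, tardiness=max(0,33-20)=13
  Job 6: p=6, d=24, C=39, tardiness=max(0,39-24)=15
Total tardiness = 57

57


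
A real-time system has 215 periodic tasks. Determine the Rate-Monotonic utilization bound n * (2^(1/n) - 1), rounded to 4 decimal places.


Compute 2^(1/215) = 1.0032291429
Subtract 1: 1.0032291429 - 1 = 0.0032291429
Multiply by n: 215 * 0.0032291429 = 0.6942657235
Round to 4 dp: 0.6943

0.6943


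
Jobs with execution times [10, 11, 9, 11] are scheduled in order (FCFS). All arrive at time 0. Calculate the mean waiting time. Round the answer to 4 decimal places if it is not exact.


FCFS order (as given): [10, 11, 9, 11]
Waiting times:
  Job 1: wait = 0
  Job 2: wait = 10
  Job 3: wait = 21
  Job 4: wait = 30
Sum of waiting times = 61
Average waiting time = 61/4 = 15.25

15.25


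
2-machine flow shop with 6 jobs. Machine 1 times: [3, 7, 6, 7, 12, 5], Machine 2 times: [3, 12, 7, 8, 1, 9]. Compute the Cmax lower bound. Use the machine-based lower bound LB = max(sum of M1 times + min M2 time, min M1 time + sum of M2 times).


LB1 = sum(M1 times) + min(M2 times) = 40 + 1 = 41
LB2 = min(M1 times) + sum(M2 times) = 3 + 40 = 43
Lower bound = max(LB1, LB2) = max(41, 43) = 43

43


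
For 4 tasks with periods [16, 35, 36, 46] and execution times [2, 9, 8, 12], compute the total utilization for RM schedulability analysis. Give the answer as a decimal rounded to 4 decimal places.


Compute individual utilizations (exact fractions):
  Task 1: C/T = 2/16 = 1/8 (approx. 0.125)
  Task 2: C/T = 9/35 (approx. 0.2571)
  Task 3: C/T = 8/36 = 2/9 (approx. 0.2222)
  Task 4: C/T = 12/46 = 6/23 (approx. 0.2609)
Total utilization U = 1/8 + 9/35 + 2/9 + 6/23 = 50149/57960
Rounded to 4 decimal places: U = 0.8652
RM (Liu & Layland) bound for 4 tasks = 0.756828; compare with U = 50149/57960 (approx. 0.865235)
bound < U <= 1, so the RM sufficient condition is not met (inconclusive; an exact test such as response-time analysis is needed).

0.8652


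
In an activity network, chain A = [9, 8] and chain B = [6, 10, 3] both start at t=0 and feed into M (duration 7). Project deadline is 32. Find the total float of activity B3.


Forward pass: ES(B3) = sum of predecessors on chain B = 16
EF = ES + duration = 16 + 3 = 19
Backward pass: LF(M) = deadline = 32; LS(M) = 32 - 7 = 25
LF(B3) = LS(M) - sum(successors on chain B) = 25 - 0 = 25
LS = LF - duration = 25 - 3 = 22
Total float = LS - ES = 22 - 16 = 6

6


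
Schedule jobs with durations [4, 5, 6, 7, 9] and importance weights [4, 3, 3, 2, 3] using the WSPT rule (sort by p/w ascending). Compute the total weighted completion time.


Compute p/w ratios and sort ascending (WSPT): [(4, 4), (5, 3), (6, 3), (9, 3), (7, 2)]
Compute weighted completion times:
  Job (p=4,w=4): C=4, w*C=4*4=16
  Job (p=5,w=3): C=9, w*C=3*9=27
  Job (p=6,w=3): C=15, w*C=3*15=45
  Job (p=9,w=3): C=24, w*C=3*24=72
  Job (p=7,w=2): C=31, w*C=2*31=62
Total weighted completion time = 222

222


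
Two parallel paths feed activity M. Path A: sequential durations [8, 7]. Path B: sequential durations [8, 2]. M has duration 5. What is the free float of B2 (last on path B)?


ES(B2) = sum of predecessors on chain B = 8
EF(B2) = ES + duration = 8 + 2 = 10
Successor of B2 is M. ES(M) = max(sum(A), sum(B)) = max(15, 10) = 15
Free float = ES(successor) - EF(current) = 15 - 10 = 5

5


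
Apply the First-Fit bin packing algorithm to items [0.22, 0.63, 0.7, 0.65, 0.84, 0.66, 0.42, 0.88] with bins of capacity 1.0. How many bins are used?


Place items sequentially using First-Fit:
  Item 0.22 -> new Bin 1
  Item 0.63 -> Bin 1 (now 0.85)
  Item 0.7 -> new Bin 2
  Item 0.65 -> new Bin 3
  Item 0.84 -> new Bin 4
  Item 0.66 -> new Bin 5
  Item 0.42 -> new Bin 6
  Item 0.88 -> new Bin 7
Total bins used = 7

7


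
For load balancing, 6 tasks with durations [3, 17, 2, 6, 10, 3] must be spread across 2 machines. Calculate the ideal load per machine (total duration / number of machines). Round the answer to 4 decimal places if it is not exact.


Total processing time = 3 + 17 + 2 + 6 + 10 + 3 = 41
Number of machines = 2
Ideal balanced load = 41 / 2 = 20.5

20.5


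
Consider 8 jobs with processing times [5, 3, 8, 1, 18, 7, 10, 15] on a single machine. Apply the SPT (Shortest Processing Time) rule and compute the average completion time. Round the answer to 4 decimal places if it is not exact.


Sort jobs by processing time (SPT order): [1, 3, 5, 7, 8, 10, 15, 18]
Compute completion times sequentially:
  Job 1: processing = 1, completes at 1
  Job 2: processing = 3, completes at 4
  Job 3: processing = 5, completes at 9
  Job 4: processing = 7, completes at 16
  Job 5: processing = 8, completes at 24
  Job 6: processing = 10, completes at 34
  Job 7: processing = 15, completes at 49
  Job 8: processing = 18, completes at 67
Sum of completion times = 204
Average completion time = 204/8 = 25.5

25.5


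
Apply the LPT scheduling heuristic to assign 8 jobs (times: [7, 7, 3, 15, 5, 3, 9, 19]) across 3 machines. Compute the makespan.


Sort jobs in decreasing order (LPT): [19, 15, 9, 7, 7, 5, 3, 3]
Assign each job to the least loaded machine:
  Machine 1: jobs [19, 3], load = 22
  Machine 2: jobs [15, 7], load = 22
  Machine 3: jobs [9, 7, 5, 3], load = 24
Makespan = max load = 24

24


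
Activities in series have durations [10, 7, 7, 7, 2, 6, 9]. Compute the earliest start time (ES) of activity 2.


Activity 2 starts after activities 1 through 1 complete.
Predecessor durations: [10]
ES = 10 = 10

10


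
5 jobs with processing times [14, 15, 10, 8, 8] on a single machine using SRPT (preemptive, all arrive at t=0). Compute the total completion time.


Since all jobs arrive at t=0, SRPT equals SPT ordering.
SPT order: [8, 8, 10, 14, 15]
Completion times:
  Job 1: p=8, C=8
  Job 2: p=8, C=16
  Job 3: p=10, C=26
  Job 4: p=14, C=40
  Job 5: p=15, C=55
Total completion time = 8 + 16 + 26 + 40 + 55 = 145

145


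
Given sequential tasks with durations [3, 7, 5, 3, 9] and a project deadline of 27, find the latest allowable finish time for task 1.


LF(activity 1) = deadline - sum of successor durations
Successors: activities 2 through 5 with durations [7, 5, 3, 9]
Sum of successor durations = 24
LF = 27 - 24 = 3

3


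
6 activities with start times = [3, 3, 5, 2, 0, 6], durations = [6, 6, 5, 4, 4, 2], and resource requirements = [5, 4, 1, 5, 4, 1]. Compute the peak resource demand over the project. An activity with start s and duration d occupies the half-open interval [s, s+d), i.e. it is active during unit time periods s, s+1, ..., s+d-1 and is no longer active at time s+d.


Each activity i is active on [start_i, start_i + duration_i).
Compute total resource usage per time slot:
  t=0: active resources = [4], total = 4
  t=1: active resources = [4], total = 4
  t=2: active resources = [5, 4], total = 9
  t=3: active resources = [5, 4, 5, 4], total = 18
  t=4: active resources = [5, 4, 5], total = 14
  t=5: active resources = [5, 4, 1, 5], total = 15
  t=6: active resources = [5, 4, 1, 1], total = 11
  t=7: active resources = [5, 4, 1, 1], total = 11
  t=8: active resources = [5, 4, 1], total = 10
  t=9: active resources = [1], total = 1
Peak resource demand = 18

18


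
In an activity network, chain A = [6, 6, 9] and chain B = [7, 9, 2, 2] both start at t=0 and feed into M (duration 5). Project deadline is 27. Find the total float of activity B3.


Forward pass: ES(B3) = sum of predecessors on chain B = 16
EF = ES + duration = 16 + 2 = 18
Backward pass: LF(M) = deadline = 27; LS(M) = 27 - 5 = 22
LF(B3) = LS(M) - sum(successors on chain B) = 22 - 2 = 20
LS = LF - duration = 20 - 2 = 18
Total float = LS - ES = 18 - 16 = 2

2


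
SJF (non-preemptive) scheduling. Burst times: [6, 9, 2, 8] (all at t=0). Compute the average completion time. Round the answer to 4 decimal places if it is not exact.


SJF order (ascending): [2, 6, 8, 9]
Completion times:
  Job 1: burst=2, C=2
  Job 2: burst=6, C=8
  Job 3: burst=8, C=16
  Job 4: burst=9, C=25
Average completion = 51/4 = 12.75

12.75


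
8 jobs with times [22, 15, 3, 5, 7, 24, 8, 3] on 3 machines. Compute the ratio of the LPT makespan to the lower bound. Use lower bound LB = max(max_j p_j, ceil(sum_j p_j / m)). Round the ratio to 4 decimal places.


LPT order: [24, 22, 15, 8, 7, 5, 3, 3]
Machine loads after assignment: [30, 29, 28]
LPT makespan = 30
Lower bound = max(max_job, ceil(total/3)) = max(24, 29) = 29
Ratio = 30 / 29 = 1.0345

1.0345


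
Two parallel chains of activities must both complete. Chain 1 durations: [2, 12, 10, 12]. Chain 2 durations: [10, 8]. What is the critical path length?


Path A total = 2 + 12 + 10 + 12 = 36
Path B total = 10 + 8 = 18
Critical path = longest path = max(36, 18) = 36

36


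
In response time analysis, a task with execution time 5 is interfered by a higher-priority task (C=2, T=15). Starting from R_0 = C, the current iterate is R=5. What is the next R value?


R_next = C + ceil(R_prev / T_hp) * C_hp
ceil(5 / 15) = ceil(0.3333) = 1
Interference = 1 * 2 = 2
R_next = 5 + 2 = 7

7


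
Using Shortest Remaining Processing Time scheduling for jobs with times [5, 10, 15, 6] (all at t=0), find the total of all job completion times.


Since all jobs arrive at t=0, SRPT equals SPT ordering.
SPT order: [5, 6, 10, 15]
Completion times:
  Job 1: p=5, C=5
  Job 2: p=6, C=11
  Job 3: p=10, C=21
  Job 4: p=15, C=36
Total completion time = 5 + 11 + 21 + 36 = 73

73


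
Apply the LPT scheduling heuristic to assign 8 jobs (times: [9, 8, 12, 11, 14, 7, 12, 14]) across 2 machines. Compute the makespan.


Sort jobs in decreasing order (LPT): [14, 14, 12, 12, 11, 9, 8, 7]
Assign each job to the least loaded machine:
  Machine 1: jobs [14, 12, 11, 7], load = 44
  Machine 2: jobs [14, 12, 9, 8], load = 43
Makespan = max load = 44

44


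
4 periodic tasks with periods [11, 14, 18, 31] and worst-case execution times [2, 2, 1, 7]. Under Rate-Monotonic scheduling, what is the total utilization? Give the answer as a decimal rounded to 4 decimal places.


Compute individual utilizations (exact fractions):
  Task 1: C/T = 2/11 (approx. 0.1818)
  Task 2: C/T = 2/14 = 1/7 (approx. 0.1429)
  Task 3: C/T = 1/18 (approx. 0.0556)
  Task 4: C/T = 7/31 (approx. 0.2258)
Total utilization U = 2/11 + 1/7 + 1/18 + 7/31 = 26039/42966
Rounded to 4 decimal places: U = 0.6060
RM (Liu & Layland) bound for 4 tasks = 0.756828; compare with U = 26039/42966 (approx. 0.606037)
U <= bound, so schedulable by RM sufficient condition.

0.6060


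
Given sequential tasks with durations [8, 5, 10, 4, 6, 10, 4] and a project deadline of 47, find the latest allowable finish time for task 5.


LF(activity 5) = deadline - sum of successor durations
Successors: activities 6 through 7 with durations [10, 4]
Sum of successor durations = 14
LF = 47 - 14 = 33

33


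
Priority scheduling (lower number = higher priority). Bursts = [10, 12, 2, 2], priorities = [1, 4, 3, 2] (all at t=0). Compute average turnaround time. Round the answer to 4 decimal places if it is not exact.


Sort by priority (ascending = highest first):
Order: [(1, 10), (2, 2), (3, 2), (4, 12)]
Completion times:
  Priority 1, burst=10, C=10
  Priority 2, burst=2, C=12
  Priority 3, burst=2, C=14
  Priority 4, burst=12, C=26
Average turnaround = 62/4 = 15.5

15.5


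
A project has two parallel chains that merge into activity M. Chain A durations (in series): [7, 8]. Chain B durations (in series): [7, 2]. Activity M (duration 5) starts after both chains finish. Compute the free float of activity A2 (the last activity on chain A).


ES(A2) = sum of predecessors on chain A = 7
EF(A2) = ES + duration = 7 + 8 = 15
Successor of A2 is M. ES(M) = max(sum(A), sum(B)) = max(15, 9) = 15
Free float = ES(successor) - EF(current) = 15 - 15 = 0

0


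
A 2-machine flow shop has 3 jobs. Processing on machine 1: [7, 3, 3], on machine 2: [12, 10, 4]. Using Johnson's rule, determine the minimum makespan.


Apply Johnson's rule:
  Group 1 (a <= b): [(2, 3, 10), (3, 3, 4), (1, 7, 12)]
  Group 2 (a > b): []
Optimal job order: [2, 3, 1]
Schedule:
  Job 2: M1 done at 3, M2 done at 13
  Job 3: M1 done at 6, M2 done at 17
  Job 1: M1 done at 13, M2 done at 29
Makespan = 29

29


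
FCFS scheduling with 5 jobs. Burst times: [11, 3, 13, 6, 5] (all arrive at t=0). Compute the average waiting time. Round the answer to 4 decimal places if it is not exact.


FCFS order (as given): [11, 3, 13, 6, 5]
Waiting times:
  Job 1: wait = 0
  Job 2: wait = 11
  Job 3: wait = 14
  Job 4: wait = 27
  Job 5: wait = 33
Sum of waiting times = 85
Average waiting time = 85/5 = 17.0

17.0


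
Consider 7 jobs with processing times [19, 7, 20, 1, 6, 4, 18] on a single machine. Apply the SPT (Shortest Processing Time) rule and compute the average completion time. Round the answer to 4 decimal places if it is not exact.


Sort jobs by processing time (SPT order): [1, 4, 6, 7, 18, 19, 20]
Compute completion times sequentially:
  Job 1: processing = 1, completes at 1
  Job 2: processing = 4, completes at 5
  Job 3: processing = 6, completes at 11
  Job 4: processing = 7, completes at 18
  Job 5: processing = 18, completes at 36
  Job 6: processing = 19, completes at 55
  Job 7: processing = 20, completes at 75
Sum of completion times = 201
Average completion time = 201/7 = 28.7143

28.7143


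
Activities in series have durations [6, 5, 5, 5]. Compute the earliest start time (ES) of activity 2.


Activity 2 starts after activities 1 through 1 complete.
Predecessor durations: [6]
ES = 6 = 6

6


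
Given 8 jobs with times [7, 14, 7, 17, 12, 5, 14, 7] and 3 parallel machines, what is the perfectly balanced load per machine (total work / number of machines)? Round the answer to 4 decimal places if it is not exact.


Total processing time = 7 + 14 + 7 + 17 + 12 + 5 + 14 + 7 = 83
Number of machines = 3
Ideal balanced load = 83 / 3 = 27.6667

27.6667


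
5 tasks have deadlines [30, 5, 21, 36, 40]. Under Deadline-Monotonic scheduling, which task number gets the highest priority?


Sort tasks by relative deadline (ascending):
  Task 2: deadline = 5
  Task 3: deadline = 21
  Task 1: deadline = 30
  Task 4: deadline = 36
  Task 5: deadline = 40
Priority order (highest first): [2, 3, 1, 4, 5]
Highest priority task = 2

2


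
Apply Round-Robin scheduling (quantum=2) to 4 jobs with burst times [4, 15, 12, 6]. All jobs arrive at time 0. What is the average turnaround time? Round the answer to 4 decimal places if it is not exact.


Time quantum = 2
Execution trace:
  J1 runs 2 units, time = 2
  J2 runs 2 units, time = 4
  J3 runs 2 units, time = 6
  J4 runs 2 units, time = 8
  J1 runs 2 units, time = 10
  J2 runs 2 units, time = 12
  J3 runs 2 units, time = 14
  J4 runs 2 units, time = 16
  J2 runs 2 units, time = 18
  J3 runs 2 units, time = 20
  J4 runs 2 units, time = 22
  J2 runs 2 units, time = 24
  J3 runs 2 units, time = 26
  J2 runs 2 units, time = 28
  J3 runs 2 units, time = 30
  J2 runs 2 units, time = 32
  J3 runs 2 units, time = 34
  J2 runs 2 units, time = 36
  J2 runs 1 units, time = 37
Finish times: [10, 37, 34, 22]
Average turnaround = 103/4 = 25.75

25.75


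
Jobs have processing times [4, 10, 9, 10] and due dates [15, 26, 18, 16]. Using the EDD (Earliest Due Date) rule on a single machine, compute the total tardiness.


Sort by due date (EDD order): [(4, 15), (10, 16), (9, 18), (10, 26)]
Compute completion times and tardiness:
  Job 1: p=4, d=15, C=4, tardiness=max(0,4-15)=0
  Job 2: p=10, d=16, C=14, tardiness=max(0,14-16)=0
  Job 3: p=9, d=18, C=23, tardiness=max(0,23-18)=5
  Job 4: p=10, d=26, C=33, tardiness=max(0,33-26)=7
Total tardiness = 12

12


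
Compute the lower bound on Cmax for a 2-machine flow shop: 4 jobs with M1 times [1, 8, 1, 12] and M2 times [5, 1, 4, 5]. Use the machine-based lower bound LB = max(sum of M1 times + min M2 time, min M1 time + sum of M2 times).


LB1 = sum(M1 times) + min(M2 times) = 22 + 1 = 23
LB2 = min(M1 times) + sum(M2 times) = 1 + 15 = 16
Lower bound = max(LB1, LB2) = max(23, 16) = 23

23


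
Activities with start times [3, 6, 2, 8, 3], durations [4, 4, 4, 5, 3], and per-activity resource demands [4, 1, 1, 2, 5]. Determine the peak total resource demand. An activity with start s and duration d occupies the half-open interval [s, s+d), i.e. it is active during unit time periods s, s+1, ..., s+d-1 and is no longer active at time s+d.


Each activity i is active on [start_i, start_i + duration_i).
Compute total resource usage per time slot:
  t=0: active resources = [], total = 0
  t=1: active resources = [], total = 0
  t=2: active resources = [1], total = 1
  t=3: active resources = [4, 1, 5], total = 10
  t=4: active resources = [4, 1, 5], total = 10
  t=5: active resources = [4, 1, 5], total = 10
  t=6: active resources = [4, 1], total = 5
  t=7: active resources = [1], total = 1
  t=8: active resources = [1, 2], total = 3
  t=9: active resources = [1, 2], total = 3
  t=10: active resources = [2], total = 2
  t=11: active resources = [2], total = 2
  t=12: active resources = [2], total = 2
Peak resource demand = 10

10


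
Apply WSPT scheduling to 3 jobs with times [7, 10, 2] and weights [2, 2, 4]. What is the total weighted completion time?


Compute p/w ratios and sort ascending (WSPT): [(2, 4), (7, 2), (10, 2)]
Compute weighted completion times:
  Job (p=2,w=4): C=2, w*C=4*2=8
  Job (p=7,w=2): C=9, w*C=2*9=18
  Job (p=10,w=2): C=19, w*C=2*19=38
Total weighted completion time = 64

64


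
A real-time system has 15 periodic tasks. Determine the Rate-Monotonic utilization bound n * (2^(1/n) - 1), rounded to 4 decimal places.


Compute 2^(1/15) = 1.0472941228
Subtract 1: 1.0472941228 - 1 = 0.0472941228
Multiply by n: 15 * 0.0472941228 = 0.7094118420
Round to 4 dp: 0.7094

0.7094


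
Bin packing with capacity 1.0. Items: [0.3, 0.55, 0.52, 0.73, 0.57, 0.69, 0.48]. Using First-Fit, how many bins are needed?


Place items sequentially using First-Fit:
  Item 0.3 -> new Bin 1
  Item 0.55 -> Bin 1 (now 0.85)
  Item 0.52 -> new Bin 2
  Item 0.73 -> new Bin 3
  Item 0.57 -> new Bin 4
  Item 0.69 -> new Bin 5
  Item 0.48 -> Bin 2 (now 1.0)
Total bins used = 5

5


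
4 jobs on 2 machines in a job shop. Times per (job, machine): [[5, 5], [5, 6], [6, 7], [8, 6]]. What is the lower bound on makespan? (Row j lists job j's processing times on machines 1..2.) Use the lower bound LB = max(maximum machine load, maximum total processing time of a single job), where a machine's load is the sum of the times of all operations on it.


Machine loads:
  Machine 1: 5 + 5 + 6 + 8 = 24
  Machine 2: 5 + 6 + 7 + 6 = 24
Max machine load = 24
Job totals:
  Job 1: 10
  Job 2: 11
  Job 3: 13
  Job 4: 14
Max job total = 14
Lower bound = max(24, 14) = 24

24


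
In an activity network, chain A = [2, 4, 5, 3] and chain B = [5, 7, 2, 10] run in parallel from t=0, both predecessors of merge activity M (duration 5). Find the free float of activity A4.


ES(A4) = sum of predecessors on chain A = 11
EF(A4) = ES + duration = 11 + 3 = 14
Successor of A4 is M. ES(M) = max(sum(A), sum(B)) = max(14, 24) = 24
Free float = ES(successor) - EF(current) = 24 - 14 = 10

10


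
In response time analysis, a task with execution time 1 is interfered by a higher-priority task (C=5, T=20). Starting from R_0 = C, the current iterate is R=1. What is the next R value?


R_next = C + ceil(R_prev / T_hp) * C_hp
ceil(1 / 20) = ceil(0.05) = 1
Interference = 1 * 5 = 5
R_next = 1 + 5 = 6

6


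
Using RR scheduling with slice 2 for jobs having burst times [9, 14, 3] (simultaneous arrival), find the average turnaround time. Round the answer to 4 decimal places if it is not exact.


Time quantum = 2
Execution trace:
  J1 runs 2 units, time = 2
  J2 runs 2 units, time = 4
  J3 runs 2 units, time = 6
  J1 runs 2 units, time = 8
  J2 runs 2 units, time = 10
  J3 runs 1 units, time = 11
  J1 runs 2 units, time = 13
  J2 runs 2 units, time = 15
  J1 runs 2 units, time = 17
  J2 runs 2 units, time = 19
  J1 runs 1 units, time = 20
  J2 runs 2 units, time = 22
  J2 runs 2 units, time = 24
  J2 runs 2 units, time = 26
Finish times: [20, 26, 11]
Average turnaround = 57/3 = 19.0

19.0


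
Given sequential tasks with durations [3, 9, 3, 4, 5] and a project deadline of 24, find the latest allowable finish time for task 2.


LF(activity 2) = deadline - sum of successor durations
Successors: activities 3 through 5 with durations [3, 4, 5]
Sum of successor durations = 12
LF = 24 - 12 = 12

12


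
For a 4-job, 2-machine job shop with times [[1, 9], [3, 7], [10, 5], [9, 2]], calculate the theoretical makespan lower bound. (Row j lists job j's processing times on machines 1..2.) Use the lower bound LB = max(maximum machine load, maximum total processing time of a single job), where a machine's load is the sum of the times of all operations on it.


Machine loads:
  Machine 1: 1 + 3 + 10 + 9 = 23
  Machine 2: 9 + 7 + 5 + 2 = 23
Max machine load = 23
Job totals:
  Job 1: 10
  Job 2: 10
  Job 3: 15
  Job 4: 11
Max job total = 15
Lower bound = max(23, 15) = 23

23


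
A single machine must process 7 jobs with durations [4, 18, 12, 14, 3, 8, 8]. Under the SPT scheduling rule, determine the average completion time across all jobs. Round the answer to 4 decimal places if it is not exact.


Sort jobs by processing time (SPT order): [3, 4, 8, 8, 12, 14, 18]
Compute completion times sequentially:
  Job 1: processing = 3, completes at 3
  Job 2: processing = 4, completes at 7
  Job 3: processing = 8, completes at 15
  Job 4: processing = 8, completes at 23
  Job 5: processing = 12, completes at 35
  Job 6: processing = 14, completes at 49
  Job 7: processing = 18, completes at 67
Sum of completion times = 199
Average completion time = 199/7 = 28.4286

28.4286


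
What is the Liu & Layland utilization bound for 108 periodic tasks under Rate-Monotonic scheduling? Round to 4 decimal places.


Compute 2^(1/108) = 1.0064386691
Subtract 1: 1.0064386691 - 1 = 0.0064386691
Multiply by n: 108 * 0.0064386691 = 0.6953762628
Round to 4 dp: 0.6954

0.6954


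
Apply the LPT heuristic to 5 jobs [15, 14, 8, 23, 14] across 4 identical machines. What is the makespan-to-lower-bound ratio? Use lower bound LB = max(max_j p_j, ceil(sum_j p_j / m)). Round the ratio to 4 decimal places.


LPT order: [23, 15, 14, 14, 8]
Machine loads after assignment: [23, 15, 22, 14]
LPT makespan = 23
Lower bound = max(max_job, ceil(total/4)) = max(23, 19) = 23
Ratio = 23 / 23 = 1.0

1.0


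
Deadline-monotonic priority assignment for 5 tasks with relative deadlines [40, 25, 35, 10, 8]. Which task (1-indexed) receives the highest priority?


Sort tasks by relative deadline (ascending):
  Task 5: deadline = 8
  Task 4: deadline = 10
  Task 2: deadline = 25
  Task 3: deadline = 35
  Task 1: deadline = 40
Priority order (highest first): [5, 4, 2, 3, 1]
Highest priority task = 5

5


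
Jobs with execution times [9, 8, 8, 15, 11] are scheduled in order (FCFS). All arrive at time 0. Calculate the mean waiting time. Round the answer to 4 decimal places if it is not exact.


FCFS order (as given): [9, 8, 8, 15, 11]
Waiting times:
  Job 1: wait = 0
  Job 2: wait = 9
  Job 3: wait = 17
  Job 4: wait = 25
  Job 5: wait = 40
Sum of waiting times = 91
Average waiting time = 91/5 = 18.2

18.2


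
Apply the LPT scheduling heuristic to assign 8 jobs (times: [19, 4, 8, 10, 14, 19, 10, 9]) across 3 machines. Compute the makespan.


Sort jobs in decreasing order (LPT): [19, 19, 14, 10, 10, 9, 8, 4]
Assign each job to the least loaded machine:
  Machine 1: jobs [19, 10], load = 29
  Machine 2: jobs [19, 9, 4], load = 32
  Machine 3: jobs [14, 10, 8], load = 32
Makespan = max load = 32

32


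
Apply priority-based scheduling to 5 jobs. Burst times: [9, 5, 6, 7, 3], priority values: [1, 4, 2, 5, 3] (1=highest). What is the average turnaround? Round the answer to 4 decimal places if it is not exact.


Sort by priority (ascending = highest first):
Order: [(1, 9), (2, 6), (3, 3), (4, 5), (5, 7)]
Completion times:
  Priority 1, burst=9, C=9
  Priority 2, burst=6, C=15
  Priority 3, burst=3, C=18
  Priority 4, burst=5, C=23
  Priority 5, burst=7, C=30
Average turnaround = 95/5 = 19.0

19.0


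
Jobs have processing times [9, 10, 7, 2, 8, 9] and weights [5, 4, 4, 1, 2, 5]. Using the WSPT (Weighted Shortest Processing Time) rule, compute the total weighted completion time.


Compute p/w ratios and sort ascending (WSPT): [(7, 4), (9, 5), (9, 5), (2, 1), (10, 4), (8, 2)]
Compute weighted completion times:
  Job (p=7,w=4): C=7, w*C=4*7=28
  Job (p=9,w=5): C=16, w*C=5*16=80
  Job (p=9,w=5): C=25, w*C=5*25=125
  Job (p=2,w=1): C=27, w*C=1*27=27
  Job (p=10,w=4): C=37, w*C=4*37=148
  Job (p=8,w=2): C=45, w*C=2*45=90
Total weighted completion time = 498

498


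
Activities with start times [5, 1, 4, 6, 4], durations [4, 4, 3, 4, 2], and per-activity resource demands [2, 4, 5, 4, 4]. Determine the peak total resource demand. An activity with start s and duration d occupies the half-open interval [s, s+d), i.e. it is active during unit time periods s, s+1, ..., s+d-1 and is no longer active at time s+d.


Each activity i is active on [start_i, start_i + duration_i).
Compute total resource usage per time slot:
  t=0: active resources = [], total = 0
  t=1: active resources = [4], total = 4
  t=2: active resources = [4], total = 4
  t=3: active resources = [4], total = 4
  t=4: active resources = [4, 5, 4], total = 13
  t=5: active resources = [2, 5, 4], total = 11
  t=6: active resources = [2, 5, 4], total = 11
  t=7: active resources = [2, 4], total = 6
  t=8: active resources = [2, 4], total = 6
  t=9: active resources = [4], total = 4
Peak resource demand = 13

13


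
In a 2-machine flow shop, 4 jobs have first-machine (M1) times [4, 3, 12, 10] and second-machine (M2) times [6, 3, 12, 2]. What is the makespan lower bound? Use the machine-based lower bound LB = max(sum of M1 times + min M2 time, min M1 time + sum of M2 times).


LB1 = sum(M1 times) + min(M2 times) = 29 + 2 = 31
LB2 = min(M1 times) + sum(M2 times) = 3 + 23 = 26
Lower bound = max(LB1, LB2) = max(31, 26) = 31

31


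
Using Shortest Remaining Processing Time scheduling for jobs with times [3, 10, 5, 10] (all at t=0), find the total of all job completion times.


Since all jobs arrive at t=0, SRPT equals SPT ordering.
SPT order: [3, 5, 10, 10]
Completion times:
  Job 1: p=3, C=3
  Job 2: p=5, C=8
  Job 3: p=10, C=18
  Job 4: p=10, C=28
Total completion time = 3 + 8 + 18 + 28 = 57

57


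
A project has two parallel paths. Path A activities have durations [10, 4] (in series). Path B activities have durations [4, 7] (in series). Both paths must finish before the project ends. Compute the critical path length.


Path A total = 10 + 4 = 14
Path B total = 4 + 7 = 11
Critical path = longest path = max(14, 11) = 14

14


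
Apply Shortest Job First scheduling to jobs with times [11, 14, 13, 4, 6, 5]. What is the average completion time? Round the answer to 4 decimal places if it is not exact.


SJF order (ascending): [4, 5, 6, 11, 13, 14]
Completion times:
  Job 1: burst=4, C=4
  Job 2: burst=5, C=9
  Job 3: burst=6, C=15
  Job 4: burst=11, C=26
  Job 5: burst=13, C=39
  Job 6: burst=14, C=53
Average completion = 146/6 = 24.3333

24.3333


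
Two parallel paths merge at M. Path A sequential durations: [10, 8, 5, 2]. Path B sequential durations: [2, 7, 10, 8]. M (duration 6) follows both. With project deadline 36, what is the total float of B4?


Forward pass: ES(B4) = sum of predecessors on chain B = 19
EF = ES + duration = 19 + 8 = 27
Backward pass: LF(M) = deadline = 36; LS(M) = 36 - 6 = 30
LF(B4) = LS(M) - sum(successors on chain B) = 30 - 0 = 30
LS = LF - duration = 30 - 8 = 22
Total float = LS - ES = 22 - 19 = 3

3


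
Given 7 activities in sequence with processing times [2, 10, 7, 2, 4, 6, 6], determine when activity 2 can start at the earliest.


Activity 2 starts after activities 1 through 1 complete.
Predecessor durations: [2]
ES = 2 = 2

2


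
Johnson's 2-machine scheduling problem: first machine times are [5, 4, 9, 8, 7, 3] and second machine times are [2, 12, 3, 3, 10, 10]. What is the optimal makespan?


Apply Johnson's rule:
  Group 1 (a <= b): [(6, 3, 10), (2, 4, 12), (5, 7, 10)]
  Group 2 (a > b): [(3, 9, 3), (4, 8, 3), (1, 5, 2)]
Optimal job order: [6, 2, 5, 3, 4, 1]
Schedule:
  Job 6: M1 done at 3, M2 done at 13
  Job 2: M1 done at 7, M2 done at 25
  Job 5: M1 done at 14, M2 done at 35
  Job 3: M1 done at 23, M2 done at 38
  Job 4: M1 done at 31, M2 done at 41
  Job 1: M1 done at 36, M2 done at 43
Makespan = 43

43


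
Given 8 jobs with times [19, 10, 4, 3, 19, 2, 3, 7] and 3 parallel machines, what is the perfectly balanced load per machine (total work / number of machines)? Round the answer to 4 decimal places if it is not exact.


Total processing time = 19 + 10 + 4 + 3 + 19 + 2 + 3 + 7 = 67
Number of machines = 3
Ideal balanced load = 67 / 3 = 22.3333

22.3333


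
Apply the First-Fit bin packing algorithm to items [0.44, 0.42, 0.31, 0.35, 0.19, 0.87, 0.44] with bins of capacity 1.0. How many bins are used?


Place items sequentially using First-Fit:
  Item 0.44 -> new Bin 1
  Item 0.42 -> Bin 1 (now 0.86)
  Item 0.31 -> new Bin 2
  Item 0.35 -> Bin 2 (now 0.66)
  Item 0.19 -> Bin 2 (now 0.85)
  Item 0.87 -> new Bin 3
  Item 0.44 -> new Bin 4
Total bins used = 4

4


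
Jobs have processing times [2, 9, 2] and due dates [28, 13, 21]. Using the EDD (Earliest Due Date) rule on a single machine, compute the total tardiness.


Sort by due date (EDD order): [(9, 13), (2, 21), (2, 28)]
Compute completion times and tardiness:
  Job 1: p=9, d=13, C=9, tardiness=max(0,9-13)=0
  Job 2: p=2, d=21, C=11, tardiness=max(0,11-21)=0
  Job 3: p=2, d=28, C=13, tardiness=max(0,13-28)=0
Total tardiness = 0

0


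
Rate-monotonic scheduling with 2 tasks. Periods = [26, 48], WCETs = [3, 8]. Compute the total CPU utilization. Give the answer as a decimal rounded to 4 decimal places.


Compute individual utilizations (exact fractions):
  Task 1: C/T = 3/26 (approx. 0.1154)
  Task 2: C/T = 8/48 = 1/6 (approx. 0.1667)
Total utilization U = 3/26 + 1/6 = 11/39
Rounded to 4 decimal places: U = 0.2821
RM (Liu & Layland) bound for 2 tasks = 0.828427; compare with U = 11/39 (approx. 0.282051)
U <= bound, so schedulable by RM sufficient condition.

0.2821
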